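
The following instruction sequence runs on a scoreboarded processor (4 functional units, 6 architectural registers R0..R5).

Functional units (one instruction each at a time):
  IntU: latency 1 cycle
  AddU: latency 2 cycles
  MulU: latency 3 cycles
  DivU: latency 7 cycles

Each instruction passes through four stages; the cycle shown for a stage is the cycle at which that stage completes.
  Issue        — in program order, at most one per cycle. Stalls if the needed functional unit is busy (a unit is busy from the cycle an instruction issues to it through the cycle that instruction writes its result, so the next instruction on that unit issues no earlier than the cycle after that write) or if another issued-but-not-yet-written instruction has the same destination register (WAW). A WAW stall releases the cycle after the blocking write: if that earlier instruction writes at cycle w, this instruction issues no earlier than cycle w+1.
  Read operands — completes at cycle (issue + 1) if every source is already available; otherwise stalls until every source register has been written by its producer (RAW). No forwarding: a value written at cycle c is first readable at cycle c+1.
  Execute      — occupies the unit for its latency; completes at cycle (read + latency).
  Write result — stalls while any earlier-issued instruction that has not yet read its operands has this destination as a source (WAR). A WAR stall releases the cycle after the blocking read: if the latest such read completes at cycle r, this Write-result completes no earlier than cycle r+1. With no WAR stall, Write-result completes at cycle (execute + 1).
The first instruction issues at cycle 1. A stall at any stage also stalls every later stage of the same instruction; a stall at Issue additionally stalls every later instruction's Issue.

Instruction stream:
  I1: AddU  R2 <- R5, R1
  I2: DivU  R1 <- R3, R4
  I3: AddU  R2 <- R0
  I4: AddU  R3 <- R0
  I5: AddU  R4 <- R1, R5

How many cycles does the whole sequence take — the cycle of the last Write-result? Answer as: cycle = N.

1) issue 1, read 2, done 4, write 5
2) issue 2, read 3, done 10, write 11
3) issue 6, read 7, done 9, write 10  <struct: AddU busy until I1 writes@5>
4) issue 11, read 12, done 14, write 15  <struct: AddU busy until I3 writes@10>
5) issue 16, read 17, done 19, write 20  <struct: AddU busy until I4 writes@15>

cycle = 20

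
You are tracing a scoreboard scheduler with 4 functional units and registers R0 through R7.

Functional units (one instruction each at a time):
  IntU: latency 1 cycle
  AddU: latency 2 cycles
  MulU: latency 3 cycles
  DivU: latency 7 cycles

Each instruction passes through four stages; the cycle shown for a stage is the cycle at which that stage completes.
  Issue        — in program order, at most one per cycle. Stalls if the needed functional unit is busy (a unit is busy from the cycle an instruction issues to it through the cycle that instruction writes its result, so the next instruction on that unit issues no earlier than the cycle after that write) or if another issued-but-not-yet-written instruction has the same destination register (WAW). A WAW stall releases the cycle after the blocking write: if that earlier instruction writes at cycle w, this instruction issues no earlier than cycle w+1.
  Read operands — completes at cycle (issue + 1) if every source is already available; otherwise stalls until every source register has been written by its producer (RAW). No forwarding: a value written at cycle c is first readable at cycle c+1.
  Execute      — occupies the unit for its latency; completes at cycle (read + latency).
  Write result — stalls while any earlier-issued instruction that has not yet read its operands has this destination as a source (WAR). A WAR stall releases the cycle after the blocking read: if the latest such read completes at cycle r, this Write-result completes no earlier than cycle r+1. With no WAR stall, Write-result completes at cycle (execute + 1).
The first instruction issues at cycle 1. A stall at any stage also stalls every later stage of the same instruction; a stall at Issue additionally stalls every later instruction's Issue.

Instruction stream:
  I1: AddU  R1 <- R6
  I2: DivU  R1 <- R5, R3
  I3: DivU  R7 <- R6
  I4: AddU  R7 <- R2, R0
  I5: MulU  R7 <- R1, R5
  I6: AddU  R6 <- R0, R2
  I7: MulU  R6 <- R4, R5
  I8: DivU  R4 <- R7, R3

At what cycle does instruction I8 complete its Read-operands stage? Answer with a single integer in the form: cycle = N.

  I1 | 1 | 2 | 4 | 5
  I2 | 6 | 7 | 14 | 15   WAW R1: wait I1 write@5
  I3 | 16 | 17 | 24 | 25   struct: DivU busy until I2 writes@15
  I4 | 26 | 27 | 29 | 30   WAW R7: wait I3 write@25
  I5 | 31 | 32 | 35 | 36   WAW R7: wait I4 write@30
  I6 | 32 | 33 | 35 | 36
  I7 | 37 | 38 | 41 | 42   WAW R6: wait I6 write@36
  I8 | 38 | 39 | 46 | 47

cycle = 39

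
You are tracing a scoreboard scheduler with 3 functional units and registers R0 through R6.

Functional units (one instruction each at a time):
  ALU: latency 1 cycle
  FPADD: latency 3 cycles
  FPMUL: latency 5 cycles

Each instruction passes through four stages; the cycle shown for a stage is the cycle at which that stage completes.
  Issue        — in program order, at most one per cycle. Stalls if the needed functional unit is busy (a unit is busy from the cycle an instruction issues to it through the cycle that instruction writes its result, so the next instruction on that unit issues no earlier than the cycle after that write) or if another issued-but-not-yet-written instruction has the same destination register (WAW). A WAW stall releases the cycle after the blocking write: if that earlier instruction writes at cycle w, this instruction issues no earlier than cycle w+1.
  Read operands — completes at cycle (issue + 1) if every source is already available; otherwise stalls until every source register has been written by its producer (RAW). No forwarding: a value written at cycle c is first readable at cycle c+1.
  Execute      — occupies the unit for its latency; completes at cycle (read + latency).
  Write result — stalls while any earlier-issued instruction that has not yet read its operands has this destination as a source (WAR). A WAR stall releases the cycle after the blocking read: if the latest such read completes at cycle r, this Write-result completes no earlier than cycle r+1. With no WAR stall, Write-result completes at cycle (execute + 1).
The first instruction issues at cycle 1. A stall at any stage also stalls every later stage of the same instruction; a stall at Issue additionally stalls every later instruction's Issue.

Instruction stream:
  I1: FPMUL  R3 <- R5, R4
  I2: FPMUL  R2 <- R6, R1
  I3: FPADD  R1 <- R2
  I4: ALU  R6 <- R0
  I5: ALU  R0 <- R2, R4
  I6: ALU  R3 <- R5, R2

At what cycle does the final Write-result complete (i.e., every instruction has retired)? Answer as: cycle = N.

cycle = 23

  I1 | 1 | 2 | 7 | 8
  I2 | 9 | 10 | 15 | 16   struct: FPMUL busy until I1 writes@8
  I3 | 10 | 17 | 20 | 21   RAW R2: wait I2 write@16
  I4 | 11 | 12 | 13 | 14
  I5 | 15 | 17 | 18 | 19   struct: ALU busy until I4 writes@14 · RAW R2: wait I2 write@16
  I6 | 20 | 21 | 22 | 23   struct: ALU busy until I5 writes@19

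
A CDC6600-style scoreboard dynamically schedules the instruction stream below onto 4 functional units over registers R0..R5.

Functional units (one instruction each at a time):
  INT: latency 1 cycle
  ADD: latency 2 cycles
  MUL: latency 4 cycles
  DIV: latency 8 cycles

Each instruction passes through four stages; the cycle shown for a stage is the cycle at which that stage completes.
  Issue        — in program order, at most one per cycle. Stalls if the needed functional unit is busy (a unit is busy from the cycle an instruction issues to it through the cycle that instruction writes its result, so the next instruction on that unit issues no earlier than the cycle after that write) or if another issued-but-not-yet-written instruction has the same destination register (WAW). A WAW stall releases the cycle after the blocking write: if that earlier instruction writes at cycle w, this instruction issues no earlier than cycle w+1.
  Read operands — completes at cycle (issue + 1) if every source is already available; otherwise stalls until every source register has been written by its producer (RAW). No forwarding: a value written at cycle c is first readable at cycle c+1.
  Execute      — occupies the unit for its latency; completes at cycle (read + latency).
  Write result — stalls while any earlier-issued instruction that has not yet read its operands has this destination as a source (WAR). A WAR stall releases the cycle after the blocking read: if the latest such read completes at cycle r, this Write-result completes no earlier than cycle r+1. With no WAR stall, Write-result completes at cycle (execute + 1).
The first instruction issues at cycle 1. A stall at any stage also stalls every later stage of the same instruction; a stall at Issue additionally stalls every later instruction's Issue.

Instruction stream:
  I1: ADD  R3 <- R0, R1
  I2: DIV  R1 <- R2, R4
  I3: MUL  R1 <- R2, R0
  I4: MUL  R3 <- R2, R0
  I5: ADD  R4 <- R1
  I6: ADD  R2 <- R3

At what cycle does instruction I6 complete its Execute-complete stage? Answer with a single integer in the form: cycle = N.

I1  is:1  ro:2  ex:4  wr:5
I2  is:2  ro:3  ex:11  wr:12
I3  is:13  ro:14  ex:18  wr:19  — WAW R1: wait I2 write@12
I4  is:20  ro:21  ex:25  wr:26  — struct: MUL busy until I3 writes@19
I5  is:21  ro:22  ex:24  wr:25
I6  is:26  ro:27  ex:29  wr:30  — struct: ADD busy until I5 writes@25

cycle = 29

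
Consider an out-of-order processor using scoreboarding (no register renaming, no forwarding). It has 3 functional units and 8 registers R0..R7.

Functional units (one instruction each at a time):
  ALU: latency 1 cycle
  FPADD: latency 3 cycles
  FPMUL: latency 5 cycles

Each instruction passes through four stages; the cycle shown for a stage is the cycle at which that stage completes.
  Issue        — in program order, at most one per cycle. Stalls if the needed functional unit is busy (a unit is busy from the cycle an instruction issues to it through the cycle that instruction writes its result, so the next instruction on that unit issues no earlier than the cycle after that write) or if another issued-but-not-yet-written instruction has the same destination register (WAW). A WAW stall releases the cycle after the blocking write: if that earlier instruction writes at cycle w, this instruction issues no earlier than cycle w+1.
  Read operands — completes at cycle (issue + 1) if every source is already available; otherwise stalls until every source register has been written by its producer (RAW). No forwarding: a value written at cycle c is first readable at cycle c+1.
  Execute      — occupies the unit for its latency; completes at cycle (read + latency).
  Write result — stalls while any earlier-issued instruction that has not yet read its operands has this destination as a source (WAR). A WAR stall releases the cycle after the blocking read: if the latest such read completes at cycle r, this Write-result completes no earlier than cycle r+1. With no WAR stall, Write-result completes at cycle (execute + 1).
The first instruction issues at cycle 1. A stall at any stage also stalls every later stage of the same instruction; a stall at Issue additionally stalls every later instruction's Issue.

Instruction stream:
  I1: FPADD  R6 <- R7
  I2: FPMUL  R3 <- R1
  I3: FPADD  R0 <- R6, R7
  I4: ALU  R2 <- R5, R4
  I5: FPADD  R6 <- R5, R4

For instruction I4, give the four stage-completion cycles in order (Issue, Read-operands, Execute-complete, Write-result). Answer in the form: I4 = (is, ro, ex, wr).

I4 = (8, 9, 10, 11)

[I1] 1/2/5/6
[I2] 2/3/8/9
[I3] 7/8/11/12  (struct: FPADD busy until I1 writes@6)
[I4] 8/9/10/11
[I5] 13/14/17/18  (struct: FPADD busy until I3 writes@12)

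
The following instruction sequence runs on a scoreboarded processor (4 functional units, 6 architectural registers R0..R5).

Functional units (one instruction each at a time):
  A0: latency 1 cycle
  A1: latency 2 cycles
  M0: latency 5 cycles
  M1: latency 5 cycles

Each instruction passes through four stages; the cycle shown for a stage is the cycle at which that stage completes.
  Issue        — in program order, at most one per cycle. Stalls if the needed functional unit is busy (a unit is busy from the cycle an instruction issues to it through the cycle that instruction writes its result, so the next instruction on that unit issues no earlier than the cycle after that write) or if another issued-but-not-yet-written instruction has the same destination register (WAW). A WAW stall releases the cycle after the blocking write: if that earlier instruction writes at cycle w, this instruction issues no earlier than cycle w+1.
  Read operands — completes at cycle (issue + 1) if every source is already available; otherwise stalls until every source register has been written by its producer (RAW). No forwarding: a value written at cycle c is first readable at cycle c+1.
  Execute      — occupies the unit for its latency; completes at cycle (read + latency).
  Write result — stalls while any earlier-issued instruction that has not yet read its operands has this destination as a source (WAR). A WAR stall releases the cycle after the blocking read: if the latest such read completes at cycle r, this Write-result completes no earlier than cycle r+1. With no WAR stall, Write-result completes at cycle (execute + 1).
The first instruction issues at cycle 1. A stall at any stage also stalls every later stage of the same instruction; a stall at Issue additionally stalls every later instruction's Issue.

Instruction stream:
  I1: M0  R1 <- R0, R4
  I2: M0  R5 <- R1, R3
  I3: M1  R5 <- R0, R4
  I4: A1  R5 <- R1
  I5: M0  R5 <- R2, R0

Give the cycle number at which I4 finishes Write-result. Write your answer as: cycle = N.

cycle = 29

I1 -> (1, 2, 7, 8)
I2 -> (9, 10, 15, 16)  // struct: M0 busy until I1 writes@8
I3 -> (17, 18, 23, 24)  // WAW R5: wait I2 write@16
I4 -> (25, 26, 28, 29)  // WAW R5: wait I3 write@24
I5 -> (30, 31, 36, 37)  // WAW R5: wait I4 write@29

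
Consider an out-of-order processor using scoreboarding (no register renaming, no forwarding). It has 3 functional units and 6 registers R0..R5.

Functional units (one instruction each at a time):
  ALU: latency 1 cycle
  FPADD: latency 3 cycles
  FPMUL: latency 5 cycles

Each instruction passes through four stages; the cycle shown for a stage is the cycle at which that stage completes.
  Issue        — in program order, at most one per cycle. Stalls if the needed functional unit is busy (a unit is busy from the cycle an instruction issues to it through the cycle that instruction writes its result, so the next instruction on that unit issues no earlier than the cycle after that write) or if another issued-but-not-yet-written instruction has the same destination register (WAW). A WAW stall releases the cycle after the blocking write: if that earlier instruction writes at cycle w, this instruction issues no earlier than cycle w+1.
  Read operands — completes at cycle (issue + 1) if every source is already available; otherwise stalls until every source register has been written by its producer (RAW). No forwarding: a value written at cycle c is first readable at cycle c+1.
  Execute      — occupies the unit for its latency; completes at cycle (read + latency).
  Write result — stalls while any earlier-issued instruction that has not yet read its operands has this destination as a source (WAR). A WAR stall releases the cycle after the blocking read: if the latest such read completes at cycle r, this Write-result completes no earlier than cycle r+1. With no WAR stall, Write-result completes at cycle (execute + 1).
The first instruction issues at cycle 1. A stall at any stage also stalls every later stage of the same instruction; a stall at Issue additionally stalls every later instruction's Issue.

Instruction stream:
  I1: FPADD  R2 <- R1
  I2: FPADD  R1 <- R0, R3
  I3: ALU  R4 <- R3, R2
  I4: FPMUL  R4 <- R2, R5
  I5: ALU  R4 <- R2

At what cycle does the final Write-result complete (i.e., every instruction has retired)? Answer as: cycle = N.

t=1  issue I1 (FPADD)
t=2  I1 read-ops
t=5  I1 finished on FPADD
t=6  I1→R2
t=7  issue I2 (FPADD)
t=8  I2 read-ops, issue I3 (ALU)
t=9  I3 read-ops
t=10  I3 finished on ALU
t=11  I2 finished on FPADD, I3→R4
t=12  I2→R1, issue I4 (FPMUL)
t=13  I4 read-ops
t=18  I4 finished on FPMUL
t=19  I4→R4
t=20  issue I5 (ALU)
t=21  I5 read-ops
t=22  I5 finished on ALU
t=23  I5→R4

cycle = 23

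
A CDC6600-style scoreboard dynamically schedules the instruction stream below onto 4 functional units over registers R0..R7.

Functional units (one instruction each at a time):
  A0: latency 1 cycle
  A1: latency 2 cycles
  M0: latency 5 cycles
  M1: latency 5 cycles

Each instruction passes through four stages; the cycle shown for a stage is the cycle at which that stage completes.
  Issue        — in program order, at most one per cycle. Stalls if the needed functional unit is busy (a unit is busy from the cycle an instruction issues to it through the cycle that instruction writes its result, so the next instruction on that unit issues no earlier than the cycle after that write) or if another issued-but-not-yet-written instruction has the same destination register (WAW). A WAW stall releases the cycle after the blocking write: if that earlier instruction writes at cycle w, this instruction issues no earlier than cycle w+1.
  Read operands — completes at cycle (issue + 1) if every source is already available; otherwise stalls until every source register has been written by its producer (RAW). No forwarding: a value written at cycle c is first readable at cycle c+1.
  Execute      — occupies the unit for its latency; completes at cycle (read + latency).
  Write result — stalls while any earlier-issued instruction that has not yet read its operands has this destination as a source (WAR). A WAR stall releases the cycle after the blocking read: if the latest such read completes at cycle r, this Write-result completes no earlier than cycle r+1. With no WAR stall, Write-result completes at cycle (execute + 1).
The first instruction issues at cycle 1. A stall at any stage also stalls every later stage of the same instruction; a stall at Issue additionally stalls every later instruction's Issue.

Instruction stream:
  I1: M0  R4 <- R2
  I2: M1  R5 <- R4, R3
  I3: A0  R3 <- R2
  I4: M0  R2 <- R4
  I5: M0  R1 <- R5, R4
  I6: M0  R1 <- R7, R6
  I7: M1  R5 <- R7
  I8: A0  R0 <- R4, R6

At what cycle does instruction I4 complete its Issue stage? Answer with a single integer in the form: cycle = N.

cycle = 9

cycle 1: I1 dispatched to M0
cycle 2: I1 operands ready, I2 dispatched to M1
cycle 3: I3 dispatched to A0
cycle 4: I3 operands ready
cycle 5: I3 complete
cycle 7: I1 complete
cycle 8: R4←I1
cycle 9: I2 operands ready, I4 dispatched to M0
cycle 10: R3←I3, I4 operands ready
cycle 14: I2 complete
cycle 15: R5←I2, I4 complete
cycle 16: R2←I4
cycle 17: I5 dispatched to M0
cycle 18: I5 operands ready
cycle 23: I5 complete
cycle 24: R1←I5
cycle 25: I6 dispatched to M0
cycle 26: I6 operands ready, I7 dispatched to M1
cycle 27: I7 operands ready, I8 dispatched to A0
cycle 28: I8 operands ready
cycle 29: I8 complete
cycle 30: R0←I8
cycle 31: I6 complete
cycle 32: R1←I6, I7 complete
cycle 33: R5←I7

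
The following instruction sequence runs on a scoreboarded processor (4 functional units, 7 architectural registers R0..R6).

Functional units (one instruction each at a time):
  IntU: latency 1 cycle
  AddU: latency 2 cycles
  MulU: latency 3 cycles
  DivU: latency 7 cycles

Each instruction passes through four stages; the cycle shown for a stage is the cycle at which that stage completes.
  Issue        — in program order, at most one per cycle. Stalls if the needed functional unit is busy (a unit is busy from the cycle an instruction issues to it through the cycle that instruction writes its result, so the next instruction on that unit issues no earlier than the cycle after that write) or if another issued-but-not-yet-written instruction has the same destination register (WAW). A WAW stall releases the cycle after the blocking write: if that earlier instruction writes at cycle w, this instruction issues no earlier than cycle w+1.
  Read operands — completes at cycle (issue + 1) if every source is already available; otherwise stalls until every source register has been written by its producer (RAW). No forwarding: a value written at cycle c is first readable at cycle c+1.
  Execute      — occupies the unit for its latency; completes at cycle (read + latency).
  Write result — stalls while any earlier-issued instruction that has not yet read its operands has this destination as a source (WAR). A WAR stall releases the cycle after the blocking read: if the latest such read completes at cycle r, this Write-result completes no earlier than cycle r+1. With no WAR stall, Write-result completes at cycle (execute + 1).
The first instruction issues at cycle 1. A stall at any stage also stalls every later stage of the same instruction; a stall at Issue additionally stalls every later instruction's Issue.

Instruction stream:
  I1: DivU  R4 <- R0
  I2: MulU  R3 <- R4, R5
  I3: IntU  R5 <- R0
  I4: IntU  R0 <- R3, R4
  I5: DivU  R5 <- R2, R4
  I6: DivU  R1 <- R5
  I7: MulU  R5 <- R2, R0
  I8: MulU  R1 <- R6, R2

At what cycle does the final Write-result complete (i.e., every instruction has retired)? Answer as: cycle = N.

cycle = 39

1) issue 1, read 2, done 9, write 10
2) issue 2, read 11, done 14, write 15  <RAW R4: wait I1 write@10>
3) issue 3, read 4, done 5, write 12  <WAR R5: wait I2 read@11>
4) issue 13, read 16, done 17, write 18  <struct: IntU busy until I3 writes@12 / RAW R3: wait I2 write@15>
5) issue 14, read 15, done 22, write 23
6) issue 24, read 25, done 32, write 33  <struct: DivU busy until I5 writes@23>
7) issue 25, read 26, done 29, write 30
8) issue 34, read 35, done 38, write 39  <WAW R1: wait I6 write@33>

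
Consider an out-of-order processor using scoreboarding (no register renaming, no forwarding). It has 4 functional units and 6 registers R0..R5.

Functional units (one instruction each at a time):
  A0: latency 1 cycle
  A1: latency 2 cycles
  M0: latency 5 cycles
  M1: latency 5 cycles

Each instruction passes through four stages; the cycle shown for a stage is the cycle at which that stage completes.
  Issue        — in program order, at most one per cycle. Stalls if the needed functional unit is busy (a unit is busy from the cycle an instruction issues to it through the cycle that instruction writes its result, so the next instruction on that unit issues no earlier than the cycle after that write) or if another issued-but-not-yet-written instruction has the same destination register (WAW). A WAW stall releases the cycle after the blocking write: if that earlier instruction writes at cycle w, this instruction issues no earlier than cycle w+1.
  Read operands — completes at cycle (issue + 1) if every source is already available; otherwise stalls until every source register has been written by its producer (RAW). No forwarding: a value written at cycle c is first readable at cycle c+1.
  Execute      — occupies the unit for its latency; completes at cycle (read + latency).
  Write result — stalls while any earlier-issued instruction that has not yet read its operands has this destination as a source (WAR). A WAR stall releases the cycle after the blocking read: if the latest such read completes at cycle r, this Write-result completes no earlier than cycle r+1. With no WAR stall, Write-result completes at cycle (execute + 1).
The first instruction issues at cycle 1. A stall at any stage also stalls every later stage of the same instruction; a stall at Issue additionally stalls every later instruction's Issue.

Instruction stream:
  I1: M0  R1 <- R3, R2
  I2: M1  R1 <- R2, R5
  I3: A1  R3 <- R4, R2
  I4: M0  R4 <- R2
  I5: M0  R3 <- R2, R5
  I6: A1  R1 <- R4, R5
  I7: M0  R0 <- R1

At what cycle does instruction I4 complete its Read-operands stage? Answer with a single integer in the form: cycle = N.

I1  is:1  ro:2  ex:7  wr:8
I2  is:9  ro:10  ex:15  wr:16  — WAW R1: wait I1 write@8
I3  is:10  ro:11  ex:13  wr:14
I4  is:11  ro:12  ex:17  wr:18
I5  is:19  ro:20  ex:25  wr:26  — struct: M0 busy until I4 writes@18
I6  is:20  ro:21  ex:23  wr:24
I7  is:27  ro:28  ex:33  wr:34  — struct: M0 busy until I5 writes@26

cycle = 12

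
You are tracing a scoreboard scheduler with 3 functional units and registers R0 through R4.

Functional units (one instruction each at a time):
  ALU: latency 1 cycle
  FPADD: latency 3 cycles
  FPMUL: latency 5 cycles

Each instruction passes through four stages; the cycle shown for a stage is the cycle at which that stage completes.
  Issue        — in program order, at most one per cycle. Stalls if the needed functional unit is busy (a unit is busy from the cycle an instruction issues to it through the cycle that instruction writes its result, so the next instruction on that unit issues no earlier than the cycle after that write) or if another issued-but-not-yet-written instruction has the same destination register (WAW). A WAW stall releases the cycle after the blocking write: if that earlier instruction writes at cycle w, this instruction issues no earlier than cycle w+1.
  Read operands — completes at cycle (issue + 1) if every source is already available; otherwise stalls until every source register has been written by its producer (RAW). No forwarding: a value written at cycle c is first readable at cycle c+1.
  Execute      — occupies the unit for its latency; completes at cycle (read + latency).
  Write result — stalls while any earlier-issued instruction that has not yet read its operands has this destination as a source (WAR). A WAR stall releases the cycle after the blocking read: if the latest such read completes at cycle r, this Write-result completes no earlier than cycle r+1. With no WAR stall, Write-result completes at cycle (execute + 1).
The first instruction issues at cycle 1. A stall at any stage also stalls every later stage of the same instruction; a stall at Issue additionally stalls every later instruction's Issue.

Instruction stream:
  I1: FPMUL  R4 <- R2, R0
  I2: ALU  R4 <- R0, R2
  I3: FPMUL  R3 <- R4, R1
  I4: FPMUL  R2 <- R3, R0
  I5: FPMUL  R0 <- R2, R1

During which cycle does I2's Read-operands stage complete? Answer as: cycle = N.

  I1 | 1 | 2 | 7 | 8
  I2 | 9 | 10 | 11 | 12   WAW R4: wait I1 write@8
  I3 | 10 | 13 | 18 | 19   RAW R4: wait I2 write@12
  I4 | 20 | 21 | 26 | 27   struct: FPMUL busy until I3 writes@19
  I5 | 28 | 29 | 34 | 35   struct: FPMUL busy until I4 writes@27

cycle = 10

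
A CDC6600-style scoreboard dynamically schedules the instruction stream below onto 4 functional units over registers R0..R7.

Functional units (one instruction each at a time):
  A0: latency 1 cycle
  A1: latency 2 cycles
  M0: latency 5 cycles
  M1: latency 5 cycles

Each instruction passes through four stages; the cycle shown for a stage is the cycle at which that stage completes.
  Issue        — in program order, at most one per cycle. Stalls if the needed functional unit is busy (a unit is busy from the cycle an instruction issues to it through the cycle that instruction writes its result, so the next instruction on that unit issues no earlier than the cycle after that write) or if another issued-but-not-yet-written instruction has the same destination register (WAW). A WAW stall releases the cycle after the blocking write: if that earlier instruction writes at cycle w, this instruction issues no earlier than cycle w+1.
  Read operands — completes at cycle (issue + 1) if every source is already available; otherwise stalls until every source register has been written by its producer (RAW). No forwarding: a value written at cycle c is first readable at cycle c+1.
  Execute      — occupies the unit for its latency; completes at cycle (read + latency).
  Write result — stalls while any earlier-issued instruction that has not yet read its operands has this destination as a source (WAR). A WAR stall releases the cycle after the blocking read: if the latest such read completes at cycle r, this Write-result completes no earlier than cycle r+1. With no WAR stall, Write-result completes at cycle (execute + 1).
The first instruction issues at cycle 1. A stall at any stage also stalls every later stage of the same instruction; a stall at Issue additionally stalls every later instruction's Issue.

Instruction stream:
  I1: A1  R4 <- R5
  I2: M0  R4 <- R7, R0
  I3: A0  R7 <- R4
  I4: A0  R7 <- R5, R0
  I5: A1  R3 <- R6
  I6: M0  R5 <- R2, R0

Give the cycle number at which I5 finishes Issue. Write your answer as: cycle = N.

1) issue 1, read 2, done 4, write 5
2) issue 6, read 7, done 12, write 13  <WAW R4: wait I1 write@5>
3) issue 7, read 14, done 15, write 16  <RAW R4: wait I2 write@13>
4) issue 17, read 18, done 19, write 20  <struct: A0 busy until I3 writes@16>
5) issue 18, read 19, done 21, write 22
6) issue 19, read 20, done 25, write 26

cycle = 18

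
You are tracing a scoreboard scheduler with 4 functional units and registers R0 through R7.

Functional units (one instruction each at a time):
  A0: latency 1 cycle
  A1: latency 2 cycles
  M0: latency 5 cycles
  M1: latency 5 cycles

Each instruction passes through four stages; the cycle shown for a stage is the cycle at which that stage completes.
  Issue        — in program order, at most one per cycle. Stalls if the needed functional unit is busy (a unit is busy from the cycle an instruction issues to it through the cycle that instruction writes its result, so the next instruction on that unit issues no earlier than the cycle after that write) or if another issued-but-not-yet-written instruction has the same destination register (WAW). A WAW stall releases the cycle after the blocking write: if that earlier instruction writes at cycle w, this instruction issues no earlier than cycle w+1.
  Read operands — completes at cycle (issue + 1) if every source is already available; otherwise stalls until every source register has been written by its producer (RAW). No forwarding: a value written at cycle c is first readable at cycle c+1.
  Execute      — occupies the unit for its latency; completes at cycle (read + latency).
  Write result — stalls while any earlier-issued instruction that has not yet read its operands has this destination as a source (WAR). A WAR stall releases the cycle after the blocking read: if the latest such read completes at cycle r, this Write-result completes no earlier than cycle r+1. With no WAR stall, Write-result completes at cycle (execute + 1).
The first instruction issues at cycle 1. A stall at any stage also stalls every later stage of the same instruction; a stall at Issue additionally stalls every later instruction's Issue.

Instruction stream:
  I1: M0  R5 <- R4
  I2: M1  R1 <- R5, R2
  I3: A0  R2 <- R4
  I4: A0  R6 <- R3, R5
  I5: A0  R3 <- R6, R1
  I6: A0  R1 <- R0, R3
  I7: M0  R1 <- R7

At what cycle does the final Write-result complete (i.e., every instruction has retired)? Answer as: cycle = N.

I1: IS=1 RO=2 EX=7 WR=8
I2: IS=2 RO=9 EX=14 WR=15  [RAW R5: wait I1 write@8]
I3: IS=3 RO=4 EX=5 WR=10  [WAR R2: wait I2 read@9]
I4: IS=11 RO=12 EX=13 WR=14  [struct: A0 busy until I3 writes@10]
I5: IS=15 RO=16 EX=17 WR=18  [struct: A0 busy until I4 writes@14]
I6: IS=19 RO=20 EX=21 WR=22  [struct: A0 busy until I5 writes@18]
I7: IS=23 RO=24 EX=29 WR=30  [WAW R1: wait I6 write@22]

cycle = 30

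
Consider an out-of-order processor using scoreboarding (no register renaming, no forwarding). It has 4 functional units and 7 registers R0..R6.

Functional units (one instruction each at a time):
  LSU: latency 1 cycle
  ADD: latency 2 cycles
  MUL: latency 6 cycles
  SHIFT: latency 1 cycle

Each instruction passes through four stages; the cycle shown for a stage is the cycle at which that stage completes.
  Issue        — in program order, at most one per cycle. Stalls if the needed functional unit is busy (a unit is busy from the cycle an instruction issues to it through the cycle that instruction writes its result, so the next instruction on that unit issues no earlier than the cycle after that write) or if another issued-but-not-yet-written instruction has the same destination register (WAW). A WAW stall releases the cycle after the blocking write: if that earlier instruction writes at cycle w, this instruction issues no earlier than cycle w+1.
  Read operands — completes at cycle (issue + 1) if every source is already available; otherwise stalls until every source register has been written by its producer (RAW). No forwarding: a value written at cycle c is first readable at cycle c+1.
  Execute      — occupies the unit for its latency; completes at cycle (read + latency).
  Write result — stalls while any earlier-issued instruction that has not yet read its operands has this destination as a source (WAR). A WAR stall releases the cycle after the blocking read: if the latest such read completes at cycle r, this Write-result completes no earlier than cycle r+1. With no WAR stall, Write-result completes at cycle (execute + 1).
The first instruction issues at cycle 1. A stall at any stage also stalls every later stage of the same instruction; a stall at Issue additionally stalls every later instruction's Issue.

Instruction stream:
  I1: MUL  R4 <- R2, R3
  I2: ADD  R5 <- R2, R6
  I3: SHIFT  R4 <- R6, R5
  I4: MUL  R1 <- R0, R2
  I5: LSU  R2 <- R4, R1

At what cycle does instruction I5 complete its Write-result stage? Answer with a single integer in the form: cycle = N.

cycle = 22

cycle 1: I1 issues→MUL
cycle 2: I1 reads | I2 issues→ADD
cycle 3: I2 reads
cycle 5: I2 exec-done
cycle 6: I2 writes R5
cycle 8: I1 exec-done
cycle 9: I1 writes R4
cycle 10: I3 issues→SHIFT
cycle 11: I3 reads | I4 issues→MUL
cycle 12: I3 exec-done | I4 reads | I5 issues→LSU
cycle 13: I3 writes R4
cycle 18: I4 exec-done
cycle 19: I4 writes R1
cycle 20: I5 reads
cycle 21: I5 exec-done
cycle 22: I5 writes R2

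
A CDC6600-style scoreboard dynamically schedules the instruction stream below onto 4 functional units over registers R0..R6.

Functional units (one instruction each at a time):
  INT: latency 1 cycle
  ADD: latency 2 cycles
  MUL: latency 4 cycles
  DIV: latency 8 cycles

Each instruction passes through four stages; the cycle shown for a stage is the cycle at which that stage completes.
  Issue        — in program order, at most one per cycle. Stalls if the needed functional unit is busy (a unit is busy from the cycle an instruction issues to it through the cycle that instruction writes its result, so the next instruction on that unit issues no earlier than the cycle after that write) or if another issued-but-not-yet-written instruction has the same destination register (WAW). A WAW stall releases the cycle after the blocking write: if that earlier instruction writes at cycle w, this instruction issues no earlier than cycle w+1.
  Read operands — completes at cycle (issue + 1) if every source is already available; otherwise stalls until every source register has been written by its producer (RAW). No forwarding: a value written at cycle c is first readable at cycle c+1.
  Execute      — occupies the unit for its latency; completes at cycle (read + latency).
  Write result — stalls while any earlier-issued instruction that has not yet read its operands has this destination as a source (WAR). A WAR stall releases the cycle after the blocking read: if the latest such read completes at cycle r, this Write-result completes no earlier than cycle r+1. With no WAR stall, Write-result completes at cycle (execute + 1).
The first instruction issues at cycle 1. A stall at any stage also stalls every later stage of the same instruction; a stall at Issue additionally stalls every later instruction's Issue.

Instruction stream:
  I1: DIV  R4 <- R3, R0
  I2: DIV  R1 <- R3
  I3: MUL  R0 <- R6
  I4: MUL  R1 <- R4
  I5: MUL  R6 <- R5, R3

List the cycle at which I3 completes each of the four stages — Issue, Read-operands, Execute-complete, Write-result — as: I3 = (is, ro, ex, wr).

I1: IS=1 RO=2 EX=10 WR=11
I2: IS=12 RO=13 EX=21 WR=22  [struct: DIV busy until I1 writes@11]
I3: IS=13 RO=14 EX=18 WR=19
I4: IS=23 RO=24 EX=28 WR=29  [WAW R1: wait I2 write@22]
I5: IS=30 RO=31 EX=35 WR=36  [struct: MUL busy until I4 writes@29]

I3 = (13, 14, 18, 19)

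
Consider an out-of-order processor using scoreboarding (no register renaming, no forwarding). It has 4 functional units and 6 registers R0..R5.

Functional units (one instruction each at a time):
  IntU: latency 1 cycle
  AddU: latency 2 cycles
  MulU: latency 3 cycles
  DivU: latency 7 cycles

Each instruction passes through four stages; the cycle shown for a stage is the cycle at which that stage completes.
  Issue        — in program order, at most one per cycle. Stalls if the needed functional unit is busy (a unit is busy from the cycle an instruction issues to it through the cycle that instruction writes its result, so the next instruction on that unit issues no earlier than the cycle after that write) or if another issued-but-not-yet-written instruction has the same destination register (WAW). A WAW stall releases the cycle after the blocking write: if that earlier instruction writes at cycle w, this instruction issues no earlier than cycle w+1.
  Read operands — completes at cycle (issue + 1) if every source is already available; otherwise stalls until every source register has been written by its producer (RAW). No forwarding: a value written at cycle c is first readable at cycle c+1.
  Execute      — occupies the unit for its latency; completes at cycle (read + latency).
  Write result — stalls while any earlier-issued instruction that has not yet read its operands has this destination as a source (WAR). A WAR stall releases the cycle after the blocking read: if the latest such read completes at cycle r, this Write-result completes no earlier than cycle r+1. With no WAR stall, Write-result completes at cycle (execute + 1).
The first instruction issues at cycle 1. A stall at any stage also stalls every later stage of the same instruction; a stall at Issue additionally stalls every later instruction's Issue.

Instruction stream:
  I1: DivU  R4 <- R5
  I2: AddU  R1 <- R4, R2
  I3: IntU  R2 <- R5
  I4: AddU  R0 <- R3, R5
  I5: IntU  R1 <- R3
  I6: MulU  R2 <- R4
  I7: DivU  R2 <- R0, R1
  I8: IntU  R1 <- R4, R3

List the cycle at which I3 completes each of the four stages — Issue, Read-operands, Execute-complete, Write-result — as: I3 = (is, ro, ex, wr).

I1  is:1  ro:2  ex:9  wr:10
I2  is:2  ro:11  ex:13  wr:14  — RAW R4: wait I1 write@10
I3  is:3  ro:4  ex:5  wr:12  — WAR R2: wait I2 read@11
I4  is:15  ro:16  ex:18  wr:19  — struct: AddU busy until I2 writes@14
I5  is:16  ro:17  ex:18  wr:19
I6  is:17  ro:18  ex:21  wr:22
I7  is:23  ro:24  ex:31  wr:32  — WAW R2: wait I6 write@22
I8  is:24  ro:25  ex:26  wr:27

I3 = (3, 4, 5, 12)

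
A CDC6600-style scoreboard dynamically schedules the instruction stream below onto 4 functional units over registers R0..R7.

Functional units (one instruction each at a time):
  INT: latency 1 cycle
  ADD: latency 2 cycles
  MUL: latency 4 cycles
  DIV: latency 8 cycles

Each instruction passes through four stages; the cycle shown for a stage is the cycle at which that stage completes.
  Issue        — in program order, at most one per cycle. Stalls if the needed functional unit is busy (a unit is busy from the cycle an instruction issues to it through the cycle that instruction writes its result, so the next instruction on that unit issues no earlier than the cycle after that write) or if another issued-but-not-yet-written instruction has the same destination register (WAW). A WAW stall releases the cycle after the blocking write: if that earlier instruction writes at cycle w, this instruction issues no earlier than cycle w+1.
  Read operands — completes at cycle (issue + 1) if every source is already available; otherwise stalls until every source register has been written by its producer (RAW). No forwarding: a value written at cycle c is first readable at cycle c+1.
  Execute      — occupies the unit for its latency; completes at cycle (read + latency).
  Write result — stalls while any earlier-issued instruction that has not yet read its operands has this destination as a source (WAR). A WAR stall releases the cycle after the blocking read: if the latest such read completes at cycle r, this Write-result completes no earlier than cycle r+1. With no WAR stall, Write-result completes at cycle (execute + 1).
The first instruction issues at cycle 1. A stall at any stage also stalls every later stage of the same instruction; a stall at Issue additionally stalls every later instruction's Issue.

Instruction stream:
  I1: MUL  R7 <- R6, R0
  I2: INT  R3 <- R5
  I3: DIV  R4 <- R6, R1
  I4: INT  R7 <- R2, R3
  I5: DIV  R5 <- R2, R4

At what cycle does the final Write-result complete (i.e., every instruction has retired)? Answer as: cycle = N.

cycle = 24

1) issue 1, read 2, done 6, write 7
2) issue 2, read 3, done 4, write 5
3) issue 3, read 4, done 12, write 13
4) issue 8, read 9, done 10, write 11  <WAW R7: wait I1 write@7>
5) issue 14, read 15, done 23, write 24  <struct: DIV busy until I3 writes@13>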